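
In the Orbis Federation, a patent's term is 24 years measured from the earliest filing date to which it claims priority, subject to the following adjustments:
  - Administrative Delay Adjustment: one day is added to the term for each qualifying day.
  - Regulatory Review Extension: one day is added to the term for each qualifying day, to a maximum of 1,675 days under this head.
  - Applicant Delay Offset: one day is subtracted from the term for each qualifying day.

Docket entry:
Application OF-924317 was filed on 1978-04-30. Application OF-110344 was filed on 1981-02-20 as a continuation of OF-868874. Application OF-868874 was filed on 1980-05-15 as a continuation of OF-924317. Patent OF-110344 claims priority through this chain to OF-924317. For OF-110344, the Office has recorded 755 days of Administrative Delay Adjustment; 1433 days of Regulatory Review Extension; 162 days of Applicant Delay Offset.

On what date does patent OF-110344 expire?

2007-11-16

Earliest priority filing: 30 April 1978.
Base term: 30 April 1978 + 24 years → 30 April 2002.
Administrative Delay Adjustment: +755 days → 24 May 2004.
Regulatory Review Extension: 1433 days (within the 1675-day cap) → +1433 days → 26 April 2008.
Applicant Delay Offset: −162 days → 16 November 2007.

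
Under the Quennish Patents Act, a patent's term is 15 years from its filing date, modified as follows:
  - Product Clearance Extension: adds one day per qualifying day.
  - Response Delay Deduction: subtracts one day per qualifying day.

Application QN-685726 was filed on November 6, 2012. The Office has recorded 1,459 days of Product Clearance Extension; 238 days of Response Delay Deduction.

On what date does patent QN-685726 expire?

2031-03-11

Base term: filing date + 15 years → 6 November 2027.
Product Clearance Extension: +1459 days → 4 November 2031.
Response Delay Deduction: −238 days → 11 March 2031.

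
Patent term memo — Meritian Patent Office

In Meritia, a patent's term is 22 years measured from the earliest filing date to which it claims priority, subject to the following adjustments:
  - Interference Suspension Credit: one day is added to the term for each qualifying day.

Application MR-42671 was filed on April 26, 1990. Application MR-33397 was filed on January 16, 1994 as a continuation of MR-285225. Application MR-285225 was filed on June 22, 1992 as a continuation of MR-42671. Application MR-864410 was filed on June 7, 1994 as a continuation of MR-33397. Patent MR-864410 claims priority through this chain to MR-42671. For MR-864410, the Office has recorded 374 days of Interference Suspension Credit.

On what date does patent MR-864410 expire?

2013-05-05

Earliest priority filing: 26 April 1990.
Base term: 26 April 1990 + 22 years → 26 April 2012.
Interference Suspension Credit: +374 days → 5 May 2013.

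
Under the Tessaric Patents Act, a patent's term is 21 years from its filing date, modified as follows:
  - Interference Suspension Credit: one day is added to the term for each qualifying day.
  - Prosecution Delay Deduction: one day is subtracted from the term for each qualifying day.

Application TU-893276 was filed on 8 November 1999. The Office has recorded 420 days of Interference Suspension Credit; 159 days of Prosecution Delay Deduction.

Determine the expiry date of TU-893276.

2021-07-27

Base term: filing date + 21 years → 8 November 2020.
Interference Suspension Credit: +420 days → 2 January 2022.
Prosecution Delay Deduction: −159 days → 27 July 2021.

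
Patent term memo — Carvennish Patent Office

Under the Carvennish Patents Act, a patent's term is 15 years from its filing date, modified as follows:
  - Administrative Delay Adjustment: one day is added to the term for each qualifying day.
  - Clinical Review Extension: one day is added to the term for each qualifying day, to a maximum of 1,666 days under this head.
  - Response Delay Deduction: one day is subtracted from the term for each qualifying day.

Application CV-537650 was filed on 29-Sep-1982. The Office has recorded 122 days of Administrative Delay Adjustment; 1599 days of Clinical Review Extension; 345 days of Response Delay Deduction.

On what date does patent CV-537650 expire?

July 6, 2001

Base term: filing date + 15 years → 29 September 1997.
Administrative Delay Adjustment: +122 days → 29 January 1998.
Clinical Review Extension: 1599 days (within the 1666-day cap) → +1599 days → 16 June 2002.
Response Delay Deduction: −345 days → 6 July 2001.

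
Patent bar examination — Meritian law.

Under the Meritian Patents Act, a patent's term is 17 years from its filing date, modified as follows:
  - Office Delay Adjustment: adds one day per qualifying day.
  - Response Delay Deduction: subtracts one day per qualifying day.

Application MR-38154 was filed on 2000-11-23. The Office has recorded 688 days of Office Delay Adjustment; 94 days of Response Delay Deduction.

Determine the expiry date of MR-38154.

Base term: filing date + 17 years → 23 November 2017.
Office Delay Adjustment: +688 days → 12 October 2019.
Response Delay Deduction: −94 days → 10 July 2019.

July 10, 2019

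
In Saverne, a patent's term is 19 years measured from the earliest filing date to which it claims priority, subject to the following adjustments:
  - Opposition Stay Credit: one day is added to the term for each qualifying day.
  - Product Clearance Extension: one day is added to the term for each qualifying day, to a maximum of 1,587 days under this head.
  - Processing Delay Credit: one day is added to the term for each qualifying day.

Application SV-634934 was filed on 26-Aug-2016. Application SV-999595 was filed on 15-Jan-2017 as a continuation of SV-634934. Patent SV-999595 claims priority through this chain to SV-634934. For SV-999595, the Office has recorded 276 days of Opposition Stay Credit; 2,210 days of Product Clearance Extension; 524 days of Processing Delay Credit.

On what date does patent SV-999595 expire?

Earliest priority filing: 26 August 2016.
Base term: 26 August 2016 + 19 years → 26 August 2035.
Opposition Stay Credit: +276 days → 28 May 2036.
Product Clearance Extension: 2210 days claimed exceeds the 1587-day cap, so +1587 days → 1 October 2040.
Processing Delay Credit: +524 days → 9 March 2042.

2042-03-09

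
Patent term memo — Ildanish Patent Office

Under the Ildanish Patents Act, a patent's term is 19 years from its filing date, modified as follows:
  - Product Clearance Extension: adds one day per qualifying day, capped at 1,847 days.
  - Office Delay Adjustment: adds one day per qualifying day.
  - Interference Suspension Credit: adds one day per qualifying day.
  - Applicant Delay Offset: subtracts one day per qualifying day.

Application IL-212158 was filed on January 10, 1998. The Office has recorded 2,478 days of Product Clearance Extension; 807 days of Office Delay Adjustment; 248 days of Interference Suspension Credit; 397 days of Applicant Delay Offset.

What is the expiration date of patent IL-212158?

Base term: filing date + 19 years → 10 January 2017.
Product Clearance Extension: 2478 days claimed exceeds the 1847-day cap, so +1847 days → 31 January 2022.
Office Delay Adjustment: +807 days → 17 April 2024.
Interference Suspension Credit: +248 days → 21 December 2024.
Applicant Delay Offset: −397 days → 20 November 2023.

2023-11-20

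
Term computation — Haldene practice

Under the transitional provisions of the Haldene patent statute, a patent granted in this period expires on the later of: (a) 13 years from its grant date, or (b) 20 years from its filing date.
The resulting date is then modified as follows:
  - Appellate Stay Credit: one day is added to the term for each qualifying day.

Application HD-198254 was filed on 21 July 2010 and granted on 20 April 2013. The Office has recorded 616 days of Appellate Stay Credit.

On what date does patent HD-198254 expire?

(a) grant + 13 years → 20 April 2026.
(b) filing + 20 years → 21 July 2030.
Later of the two: 21 July 2030.
Appellate Stay Credit: +616 days → 28 March 2032.

2032-03-28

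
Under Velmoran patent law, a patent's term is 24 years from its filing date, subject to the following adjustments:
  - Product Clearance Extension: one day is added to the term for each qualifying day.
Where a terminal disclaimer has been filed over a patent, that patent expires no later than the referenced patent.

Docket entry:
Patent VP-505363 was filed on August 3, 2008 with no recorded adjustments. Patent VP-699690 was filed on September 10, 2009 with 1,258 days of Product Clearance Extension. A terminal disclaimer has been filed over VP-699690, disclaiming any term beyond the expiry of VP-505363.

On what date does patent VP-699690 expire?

Natural term of VP-699690:
  Base: filing + 24 years → 10 September 2033.
  Product Clearance Extension: +1258 days → 19 February 2037.
Expiry of referenced patent VP-505363:
  Base: filing + 24 years → 3 August 2032.
Terminal disclaimer: VP-699690 expires on the earlier of 19 February 2037 and 3 August 2032.

August 3, 2032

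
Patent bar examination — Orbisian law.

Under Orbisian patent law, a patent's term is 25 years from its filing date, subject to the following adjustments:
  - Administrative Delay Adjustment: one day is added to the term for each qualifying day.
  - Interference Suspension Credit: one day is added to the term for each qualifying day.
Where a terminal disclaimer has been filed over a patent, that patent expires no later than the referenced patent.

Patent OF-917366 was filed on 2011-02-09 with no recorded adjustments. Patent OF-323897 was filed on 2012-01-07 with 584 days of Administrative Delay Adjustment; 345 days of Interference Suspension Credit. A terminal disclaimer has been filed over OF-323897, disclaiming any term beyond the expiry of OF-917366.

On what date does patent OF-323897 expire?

Natural term of OF-323897:
  Base: filing + 25 years → 7 January 2037.
  Administrative Delay Adjustment: +584 days → 14 August 2038.
  Interference Suspension Credit: +345 days → 25 July 2039.
Expiry of referenced patent OF-917366:
  Base: filing + 25 years → 9 February 2036.
Terminal disclaimer: OF-323897 expires on the earlier of 25 July 2039 and 9 February 2036.

February 9, 2036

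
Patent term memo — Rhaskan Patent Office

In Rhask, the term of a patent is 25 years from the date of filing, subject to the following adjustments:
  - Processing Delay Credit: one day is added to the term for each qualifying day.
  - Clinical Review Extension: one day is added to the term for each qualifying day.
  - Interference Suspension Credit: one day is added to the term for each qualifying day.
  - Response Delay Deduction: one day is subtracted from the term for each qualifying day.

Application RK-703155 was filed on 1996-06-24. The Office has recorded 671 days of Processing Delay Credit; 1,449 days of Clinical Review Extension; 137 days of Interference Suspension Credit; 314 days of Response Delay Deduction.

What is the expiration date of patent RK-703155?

2026-10-19

Base term: filing date + 25 years → 24 June 2021.
Processing Delay Credit: +671 days → 26 April 2023.
Clinical Review Extension: +1449 days → 14 April 2027.
Interference Suspension Credit: +137 days → 29 August 2027.
Response Delay Deduction: −314 days → 19 October 2026.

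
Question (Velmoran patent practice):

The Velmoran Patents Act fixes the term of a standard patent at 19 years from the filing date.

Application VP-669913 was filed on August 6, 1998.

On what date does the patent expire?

2017-08-06

Filing date + 19 years → 6 August 2017.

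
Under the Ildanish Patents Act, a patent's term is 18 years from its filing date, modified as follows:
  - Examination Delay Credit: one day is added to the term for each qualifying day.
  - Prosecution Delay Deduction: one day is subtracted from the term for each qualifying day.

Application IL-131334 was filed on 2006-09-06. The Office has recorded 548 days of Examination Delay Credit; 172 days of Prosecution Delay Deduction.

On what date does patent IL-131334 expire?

Base term: filing date + 18 years → 6 September 2024.
Examination Delay Credit: +548 days → 8 March 2026.
Prosecution Delay Deduction: −172 days → 17 September 2025.

September 17, 2025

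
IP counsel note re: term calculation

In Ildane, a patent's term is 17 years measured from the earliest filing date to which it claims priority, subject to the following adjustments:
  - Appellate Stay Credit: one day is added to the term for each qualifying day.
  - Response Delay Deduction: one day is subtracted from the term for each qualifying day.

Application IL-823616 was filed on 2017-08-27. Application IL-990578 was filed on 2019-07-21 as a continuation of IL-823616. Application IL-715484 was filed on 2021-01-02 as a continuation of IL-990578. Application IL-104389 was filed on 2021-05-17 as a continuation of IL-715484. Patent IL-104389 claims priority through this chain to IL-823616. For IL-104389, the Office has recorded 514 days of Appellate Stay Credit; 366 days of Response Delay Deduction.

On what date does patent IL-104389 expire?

January 22, 2035

Earliest priority filing: 27 August 2017.
Base term: 27 August 2017 + 17 years → 27 August 2034.
Appellate Stay Credit: +514 days → 23 January 2036.
Response Delay Deduction: −366 days → 22 January 2035.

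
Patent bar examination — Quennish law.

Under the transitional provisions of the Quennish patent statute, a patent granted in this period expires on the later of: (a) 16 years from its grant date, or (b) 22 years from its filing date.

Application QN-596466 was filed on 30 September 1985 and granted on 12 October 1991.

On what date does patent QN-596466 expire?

(a) grant + 16 years → 12 October 2007.
(b) filing + 22 years → 30 September 2007.
Later of the two: 12 October 2007.

October 12, 2007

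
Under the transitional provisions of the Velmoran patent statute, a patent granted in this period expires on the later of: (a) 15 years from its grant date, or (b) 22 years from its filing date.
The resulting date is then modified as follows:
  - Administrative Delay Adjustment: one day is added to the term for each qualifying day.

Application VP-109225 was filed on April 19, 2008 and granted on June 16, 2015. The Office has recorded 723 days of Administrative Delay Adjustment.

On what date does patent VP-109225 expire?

(a) grant + 15 years → 16 June 2030.
(b) filing + 22 years → 19 April 2030.
Later of the two: 16 June 2030.
Administrative Delay Adjustment: +723 days → 8 June 2032.

June 8, 2032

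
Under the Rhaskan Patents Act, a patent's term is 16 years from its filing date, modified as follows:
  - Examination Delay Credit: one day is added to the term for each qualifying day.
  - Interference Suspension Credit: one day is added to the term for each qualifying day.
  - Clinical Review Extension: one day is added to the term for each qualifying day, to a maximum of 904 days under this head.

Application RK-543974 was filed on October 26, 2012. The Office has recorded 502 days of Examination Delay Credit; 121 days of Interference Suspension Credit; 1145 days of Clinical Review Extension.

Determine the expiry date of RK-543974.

December 31, 2032

Base term: filing date + 16 years → 26 October 2028.
Examination Delay Credit: +502 days → 12 March 2030.
Interference Suspension Credit: +121 days → 11 July 2030.
Clinical Review Extension: 1145 days claimed exceeds the 904-day cap, so +904 days → 31 December 2032.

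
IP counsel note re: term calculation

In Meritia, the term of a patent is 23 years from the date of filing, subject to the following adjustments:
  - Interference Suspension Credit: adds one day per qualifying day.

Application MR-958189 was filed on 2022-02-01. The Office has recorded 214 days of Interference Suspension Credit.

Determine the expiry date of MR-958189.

Base term: filing date + 23 years → 1 February 2045.
Interference Suspension Credit: +214 days → 3 September 2045.

September 3, 2045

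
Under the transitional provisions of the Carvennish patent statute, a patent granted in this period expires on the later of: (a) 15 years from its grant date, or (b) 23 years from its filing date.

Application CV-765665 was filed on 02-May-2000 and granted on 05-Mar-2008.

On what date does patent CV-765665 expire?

(a) grant + 15 years → 5 March 2023.
(b) filing + 23 years → 2 May 2023.
Later of the two: 2 May 2023.

May 2, 2023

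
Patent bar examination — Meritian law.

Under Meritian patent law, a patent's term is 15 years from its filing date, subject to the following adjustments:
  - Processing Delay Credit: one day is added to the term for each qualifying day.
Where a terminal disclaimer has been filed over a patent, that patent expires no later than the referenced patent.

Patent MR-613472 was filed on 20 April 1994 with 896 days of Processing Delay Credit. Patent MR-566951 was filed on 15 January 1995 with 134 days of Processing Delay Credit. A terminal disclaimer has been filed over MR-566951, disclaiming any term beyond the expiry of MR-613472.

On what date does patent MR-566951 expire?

Natural term of MR-566951:
  Base: filing + 15 years → 15 January 2010.
  Processing Delay Credit: +134 days → 29 May 2010.
Expiry of referenced patent MR-613472:
  Base: filing + 15 years → 20 April 2009.
  Processing Delay Credit: +896 days → 3 October 2011.
Terminal disclaimer: MR-566951 expires on the earlier of 29 May 2010 and 3 October 2011.

May 29, 2010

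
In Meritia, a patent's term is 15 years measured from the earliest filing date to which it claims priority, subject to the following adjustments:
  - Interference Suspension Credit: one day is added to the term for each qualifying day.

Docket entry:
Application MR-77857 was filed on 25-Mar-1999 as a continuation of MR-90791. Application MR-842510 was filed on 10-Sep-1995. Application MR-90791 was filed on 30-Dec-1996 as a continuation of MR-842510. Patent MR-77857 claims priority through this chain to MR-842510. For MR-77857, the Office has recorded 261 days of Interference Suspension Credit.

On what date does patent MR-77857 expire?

2011-05-29

Earliest priority filing: 10 September 1995.
Base term: 10 September 1995 + 15 years → 10 September 2010.
Interference Suspension Credit: +261 days → 29 May 2011.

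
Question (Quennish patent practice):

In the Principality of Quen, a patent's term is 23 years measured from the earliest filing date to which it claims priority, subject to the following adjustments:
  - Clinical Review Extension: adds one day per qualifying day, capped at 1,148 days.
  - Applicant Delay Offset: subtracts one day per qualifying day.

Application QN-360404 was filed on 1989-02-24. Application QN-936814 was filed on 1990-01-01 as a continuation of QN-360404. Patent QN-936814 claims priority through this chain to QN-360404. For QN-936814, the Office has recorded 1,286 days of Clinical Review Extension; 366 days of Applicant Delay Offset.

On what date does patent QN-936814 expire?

April 16, 2014

Earliest priority filing: 24 February 1989.
Base term: 24 February 1989 + 23 years → 24 February 2012.
Clinical Review Extension: 1286 days claimed exceeds the 1148-day cap, so +1148 days → 17 April 2015.
Applicant Delay Offset: −366 days → 16 April 2014.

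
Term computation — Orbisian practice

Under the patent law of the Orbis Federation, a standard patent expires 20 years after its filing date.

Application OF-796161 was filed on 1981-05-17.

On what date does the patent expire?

2001-05-17

Filing date + 20 years → 17 May 2001.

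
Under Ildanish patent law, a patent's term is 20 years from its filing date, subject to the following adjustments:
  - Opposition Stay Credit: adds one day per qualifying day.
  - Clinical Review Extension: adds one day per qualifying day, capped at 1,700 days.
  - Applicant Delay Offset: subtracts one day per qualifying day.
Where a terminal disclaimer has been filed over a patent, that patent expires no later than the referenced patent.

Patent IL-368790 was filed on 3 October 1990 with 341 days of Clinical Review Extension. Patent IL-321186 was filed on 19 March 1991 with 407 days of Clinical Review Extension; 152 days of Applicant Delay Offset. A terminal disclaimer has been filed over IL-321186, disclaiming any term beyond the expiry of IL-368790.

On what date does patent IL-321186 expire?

2011-09-09

Natural term of IL-321186:
  Base: filing + 20 years → 19 March 2011.
  Clinical Review Extension: 407 days (within the 1700-day cap) → +407 days → 29 April 2012.
  Applicant Delay Offset: −152 days → 29 November 2011.
Expiry of referenced patent IL-368790:
  Base: filing + 20 years → 3 October 2010.
  Clinical Review Extension: 341 days (within the 1700-day cap) → +341 days → 9 September 2011.
Terminal disclaimer: IL-321186 expires on the earlier of 29 November 2011 and 9 September 2011.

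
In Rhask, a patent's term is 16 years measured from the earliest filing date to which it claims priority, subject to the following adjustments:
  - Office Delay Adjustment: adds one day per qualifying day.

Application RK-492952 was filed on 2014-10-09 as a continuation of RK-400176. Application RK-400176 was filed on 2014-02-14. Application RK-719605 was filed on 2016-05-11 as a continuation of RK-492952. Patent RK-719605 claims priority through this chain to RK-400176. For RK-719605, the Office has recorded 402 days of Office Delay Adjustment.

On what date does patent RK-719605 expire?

Earliest priority filing: 14 February 2014.
Base term: 14 February 2014 + 16 years → 14 February 2030.
Office Delay Adjustment: +402 days → 23 March 2031.

March 23, 2031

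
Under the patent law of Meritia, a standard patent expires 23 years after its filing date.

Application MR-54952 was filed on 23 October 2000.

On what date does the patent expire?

Filing date + 23 years → 23 October 2023.

2023-10-23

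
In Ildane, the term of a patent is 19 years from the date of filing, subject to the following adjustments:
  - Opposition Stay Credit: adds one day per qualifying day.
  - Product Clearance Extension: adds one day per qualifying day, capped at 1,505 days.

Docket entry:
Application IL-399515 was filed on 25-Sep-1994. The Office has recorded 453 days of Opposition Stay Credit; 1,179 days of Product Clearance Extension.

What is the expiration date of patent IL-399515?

Base term: filing date + 19 years → 25 September 2013.
Opposition Stay Credit: +453 days → 22 December 2014.
Product Clearance Extension: 1179 days (within the 1505-day cap) → +1179 days → 15 March 2018.

March 15, 2018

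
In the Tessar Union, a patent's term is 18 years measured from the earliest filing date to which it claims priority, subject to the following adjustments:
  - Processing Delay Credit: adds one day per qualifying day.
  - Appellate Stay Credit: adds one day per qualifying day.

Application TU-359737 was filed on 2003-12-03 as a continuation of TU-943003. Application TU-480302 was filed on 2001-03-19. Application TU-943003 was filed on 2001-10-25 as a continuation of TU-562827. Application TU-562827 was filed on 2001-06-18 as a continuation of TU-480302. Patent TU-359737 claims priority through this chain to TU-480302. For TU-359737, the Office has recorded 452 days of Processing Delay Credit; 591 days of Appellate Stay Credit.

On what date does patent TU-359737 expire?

Earliest priority filing: 19 March 2001.
Base term: 19 March 2001 + 18 years → 19 March 2019.
Processing Delay Credit: +452 days → 13 June 2020.
Appellate Stay Credit: +591 days → 25 January 2022.

January 25, 2022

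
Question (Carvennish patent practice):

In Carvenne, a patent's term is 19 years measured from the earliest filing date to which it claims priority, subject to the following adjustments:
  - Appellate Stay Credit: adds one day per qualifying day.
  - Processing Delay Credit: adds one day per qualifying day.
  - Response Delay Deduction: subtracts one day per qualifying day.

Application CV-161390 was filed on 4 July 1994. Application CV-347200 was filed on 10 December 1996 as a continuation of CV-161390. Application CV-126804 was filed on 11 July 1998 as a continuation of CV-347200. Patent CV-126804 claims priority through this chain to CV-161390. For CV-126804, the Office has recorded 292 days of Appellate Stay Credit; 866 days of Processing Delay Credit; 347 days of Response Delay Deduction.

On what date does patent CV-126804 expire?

September 23, 2015

Earliest priority filing: 4 July 1994.
Base term: 4 July 1994 + 19 years → 4 July 2013.
Appellate Stay Credit: +292 days → 22 April 2014.
Processing Delay Credit: +866 days → 4 September 2016.
Response Delay Deduction: −347 days → 23 September 2015.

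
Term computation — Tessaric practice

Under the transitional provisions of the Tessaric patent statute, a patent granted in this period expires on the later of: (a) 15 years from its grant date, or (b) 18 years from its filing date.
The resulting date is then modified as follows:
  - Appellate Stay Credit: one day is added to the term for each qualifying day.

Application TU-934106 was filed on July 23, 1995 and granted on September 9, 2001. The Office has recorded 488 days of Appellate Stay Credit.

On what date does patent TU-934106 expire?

(a) grant + 15 years → 9 September 2016.
(b) filing + 18 years → 23 July 2013.
Later of the two: 9 September 2016.
Appellate Stay Credit: +488 days → 10 January 2018.

2018-01-10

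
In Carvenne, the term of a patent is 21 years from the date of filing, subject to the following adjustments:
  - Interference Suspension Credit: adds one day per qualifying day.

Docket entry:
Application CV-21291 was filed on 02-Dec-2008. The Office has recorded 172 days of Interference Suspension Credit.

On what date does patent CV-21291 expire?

Base term: filing date + 21 years → 2 December 2029.
Interference Suspension Credit: +172 days → 23 May 2030.

2030-05-23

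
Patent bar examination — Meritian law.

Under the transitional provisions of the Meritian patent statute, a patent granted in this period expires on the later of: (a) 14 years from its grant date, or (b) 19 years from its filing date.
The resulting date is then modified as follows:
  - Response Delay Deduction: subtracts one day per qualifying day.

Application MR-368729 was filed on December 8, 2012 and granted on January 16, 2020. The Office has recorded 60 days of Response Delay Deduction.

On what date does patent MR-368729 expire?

2033-11-17

(a) grant + 14 years → 16 January 2034.
(b) filing + 19 years → 8 December 2031.
Later of the two: 16 January 2034.
Response Delay Deduction: −60 days → 17 November 2033.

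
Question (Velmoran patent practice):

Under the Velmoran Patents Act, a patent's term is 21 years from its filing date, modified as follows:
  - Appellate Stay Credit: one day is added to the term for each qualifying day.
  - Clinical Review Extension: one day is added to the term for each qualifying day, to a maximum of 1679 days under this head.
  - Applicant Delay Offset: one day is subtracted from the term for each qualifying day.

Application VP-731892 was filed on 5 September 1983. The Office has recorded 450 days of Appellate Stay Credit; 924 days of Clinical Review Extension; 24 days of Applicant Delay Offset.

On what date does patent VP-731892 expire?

May 17, 2008

Base term: filing date + 21 years → 5 September 2004.
Appellate Stay Credit: +450 days → 29 November 2005.
Clinical Review Extension: 924 days (within the 1679-day cap) → +924 days → 10 June 2008.
Applicant Delay Offset: −24 days → 17 May 2008.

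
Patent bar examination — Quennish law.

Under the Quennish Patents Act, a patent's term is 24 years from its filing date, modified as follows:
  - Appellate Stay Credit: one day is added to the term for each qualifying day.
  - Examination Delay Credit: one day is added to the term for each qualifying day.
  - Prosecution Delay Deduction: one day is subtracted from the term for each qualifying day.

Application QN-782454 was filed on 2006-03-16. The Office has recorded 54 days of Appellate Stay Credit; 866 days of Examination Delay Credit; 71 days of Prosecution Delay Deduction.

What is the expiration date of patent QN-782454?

Base term: filing date + 24 years → 16 March 2030.
Appellate Stay Credit: +54 days → 9 May 2030.
Examination Delay Credit: +866 days → 21 September 2032.
Prosecution Delay Deduction: −71 days → 12 July 2032.

2032-07-12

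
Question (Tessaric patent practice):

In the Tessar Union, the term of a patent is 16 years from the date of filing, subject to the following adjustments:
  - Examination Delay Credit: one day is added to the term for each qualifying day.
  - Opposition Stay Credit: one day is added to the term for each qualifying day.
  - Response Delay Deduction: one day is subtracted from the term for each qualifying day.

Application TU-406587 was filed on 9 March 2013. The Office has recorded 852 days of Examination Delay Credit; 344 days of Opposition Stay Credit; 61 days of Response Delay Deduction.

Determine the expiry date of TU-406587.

Base term: filing date + 16 years → 9 March 2029.
Examination Delay Credit: +852 days → 9 July 2031.
Opposition Stay Credit: +344 days → 17 June 2032.
Response Delay Deduction: −61 days → 17 April 2032.

2032-04-17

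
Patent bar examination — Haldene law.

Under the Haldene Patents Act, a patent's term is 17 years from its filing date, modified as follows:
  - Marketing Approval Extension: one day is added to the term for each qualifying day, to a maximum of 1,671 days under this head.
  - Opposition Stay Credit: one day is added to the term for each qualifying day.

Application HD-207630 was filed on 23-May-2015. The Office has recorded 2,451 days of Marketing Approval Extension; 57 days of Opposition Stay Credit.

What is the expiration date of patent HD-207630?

2037-02-14

Base term: filing date + 17 years → 23 May 2032.
Marketing Approval Extension: 2451 days claimed exceeds the 1671-day cap, so +1671 days → 19 December 2036.
Opposition Stay Credit: +57 days → 14 February 2037.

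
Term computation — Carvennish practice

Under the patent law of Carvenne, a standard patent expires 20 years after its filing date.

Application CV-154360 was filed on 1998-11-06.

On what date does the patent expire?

Filing date + 20 years → 6 November 2018.

November 6, 2018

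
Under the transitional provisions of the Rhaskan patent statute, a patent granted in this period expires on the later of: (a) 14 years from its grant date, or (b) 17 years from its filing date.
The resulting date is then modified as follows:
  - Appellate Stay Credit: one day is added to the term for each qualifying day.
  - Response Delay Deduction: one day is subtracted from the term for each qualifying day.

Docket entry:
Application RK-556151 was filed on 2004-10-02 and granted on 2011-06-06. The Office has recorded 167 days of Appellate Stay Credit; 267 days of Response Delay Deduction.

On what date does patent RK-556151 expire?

2025-02-26

(a) grant + 14 years → 6 June 2025.
(b) filing + 17 years → 2 October 2021.
Later of the two: 6 June 2025.
Appellate Stay Credit: +167 days → 20 November 2025.
Response Delay Deduction: −267 days → 26 February 2025.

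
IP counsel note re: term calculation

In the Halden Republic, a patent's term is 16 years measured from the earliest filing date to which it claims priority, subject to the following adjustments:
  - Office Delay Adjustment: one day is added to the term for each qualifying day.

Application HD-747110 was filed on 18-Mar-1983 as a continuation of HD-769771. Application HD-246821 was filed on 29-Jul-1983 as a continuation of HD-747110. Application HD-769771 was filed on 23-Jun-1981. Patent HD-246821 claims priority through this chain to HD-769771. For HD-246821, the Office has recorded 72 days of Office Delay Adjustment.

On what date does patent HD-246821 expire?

1997-09-03

Earliest priority filing: 23 June 1981.
Base term: 23 June 1981 + 16 years → 23 June 1997.
Office Delay Adjustment: +72 days → 3 September 1997.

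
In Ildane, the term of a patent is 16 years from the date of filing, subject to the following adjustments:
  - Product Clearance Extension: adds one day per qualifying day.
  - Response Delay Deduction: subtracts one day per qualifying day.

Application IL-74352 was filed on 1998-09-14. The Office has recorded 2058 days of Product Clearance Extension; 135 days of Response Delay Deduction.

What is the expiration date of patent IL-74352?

December 20, 2019

Base term: filing date + 16 years → 14 September 2014.
Product Clearance Extension: +2058 days → 3 May 2020.
Response Delay Deduction: −135 days → 20 December 2019.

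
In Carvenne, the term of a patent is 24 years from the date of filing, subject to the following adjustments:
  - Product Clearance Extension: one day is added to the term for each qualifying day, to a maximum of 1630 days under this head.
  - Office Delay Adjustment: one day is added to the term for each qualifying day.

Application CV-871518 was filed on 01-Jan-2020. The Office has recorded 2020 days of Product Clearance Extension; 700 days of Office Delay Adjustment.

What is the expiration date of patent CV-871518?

Base term: filing date + 24 years → 1 January 2044.
Product Clearance Extension: 2020 days claimed exceeds the 1630-day cap, so +1630 days → 18 June 2048.
Office Delay Adjustment: +700 days → 19 May 2050.

May 19, 2050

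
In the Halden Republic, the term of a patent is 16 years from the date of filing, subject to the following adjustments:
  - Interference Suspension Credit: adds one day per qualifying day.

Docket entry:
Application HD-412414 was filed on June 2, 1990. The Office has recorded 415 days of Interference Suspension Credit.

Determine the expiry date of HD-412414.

Base term: filing date + 16 years → 2 June 2006.
Interference Suspension Credit: +415 days → 22 July 2007.

July 22, 2007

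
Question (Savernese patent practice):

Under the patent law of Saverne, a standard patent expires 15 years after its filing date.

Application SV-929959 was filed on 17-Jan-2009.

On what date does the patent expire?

January 17, 2024

Filing date + 15 years → 17 January 2024.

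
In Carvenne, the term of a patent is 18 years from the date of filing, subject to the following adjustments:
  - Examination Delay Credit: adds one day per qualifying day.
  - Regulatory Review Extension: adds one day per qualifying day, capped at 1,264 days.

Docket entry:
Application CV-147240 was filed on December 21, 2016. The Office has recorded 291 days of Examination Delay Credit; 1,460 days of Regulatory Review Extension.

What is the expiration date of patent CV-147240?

March 25, 2039

Base term: filing date + 18 years → 21 December 2034.
Examination Delay Credit: +291 days → 8 October 2035.
Regulatory Review Extension: 1460 days claimed exceeds the 1264-day cap, so +1264 days → 25 March 2039.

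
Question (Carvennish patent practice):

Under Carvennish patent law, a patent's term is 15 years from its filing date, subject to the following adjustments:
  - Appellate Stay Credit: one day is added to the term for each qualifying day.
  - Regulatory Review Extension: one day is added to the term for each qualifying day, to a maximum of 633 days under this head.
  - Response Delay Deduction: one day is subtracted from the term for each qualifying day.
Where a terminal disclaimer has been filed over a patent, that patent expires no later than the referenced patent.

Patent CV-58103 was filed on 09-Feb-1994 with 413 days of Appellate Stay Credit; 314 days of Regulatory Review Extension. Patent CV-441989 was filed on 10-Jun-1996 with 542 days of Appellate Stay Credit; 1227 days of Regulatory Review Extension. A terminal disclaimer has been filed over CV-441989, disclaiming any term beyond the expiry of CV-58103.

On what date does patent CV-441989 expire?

2011-02-06

Natural term of CV-441989:
  Base: filing + 15 years → 10 June 2011.
  Appellate Stay Credit: +542 days → 3 December 2012.
  Regulatory Review Extension: 1227 days claimed exceeds the 633-day cap, so +633 days → 28 August 2014.
Expiry of referenced patent CV-58103:
  Base: filing + 15 years → 9 February 2009.
  Appellate Stay Credit: +413 days → 29 March 2010.
  Regulatory Review Extension: 314 days (within the 633-day cap) → +314 days → 6 February 2011.
Terminal disclaimer: CV-441989 expires on the earlier of 28 August 2014 and 6 February 2011.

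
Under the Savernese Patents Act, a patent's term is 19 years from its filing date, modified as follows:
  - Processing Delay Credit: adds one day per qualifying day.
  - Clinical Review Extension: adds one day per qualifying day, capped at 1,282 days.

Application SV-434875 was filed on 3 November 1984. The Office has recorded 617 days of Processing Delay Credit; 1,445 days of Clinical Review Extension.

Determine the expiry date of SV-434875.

2009-01-14

Base term: filing date + 19 years → 3 November 2003.
Processing Delay Credit: +617 days → 12 July 2005.
Clinical Review Extension: 1445 days claimed exceeds the 1282-day cap, so +1282 days → 14 January 2009.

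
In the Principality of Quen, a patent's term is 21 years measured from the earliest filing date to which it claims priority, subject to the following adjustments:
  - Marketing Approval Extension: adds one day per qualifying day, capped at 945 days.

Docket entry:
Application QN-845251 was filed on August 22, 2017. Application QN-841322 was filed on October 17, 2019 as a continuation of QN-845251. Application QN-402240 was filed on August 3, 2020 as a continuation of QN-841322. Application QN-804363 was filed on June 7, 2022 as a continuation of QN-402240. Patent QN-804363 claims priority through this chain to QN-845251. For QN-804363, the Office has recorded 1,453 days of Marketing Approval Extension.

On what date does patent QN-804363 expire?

Earliest priority filing: 22 August 2017.
Base term: 22 August 2017 + 21 years → 22 August 2038.
Marketing Approval Extension: 1453 days claimed exceeds the 945-day cap, so +945 days → 24 March 2041.

2041-03-24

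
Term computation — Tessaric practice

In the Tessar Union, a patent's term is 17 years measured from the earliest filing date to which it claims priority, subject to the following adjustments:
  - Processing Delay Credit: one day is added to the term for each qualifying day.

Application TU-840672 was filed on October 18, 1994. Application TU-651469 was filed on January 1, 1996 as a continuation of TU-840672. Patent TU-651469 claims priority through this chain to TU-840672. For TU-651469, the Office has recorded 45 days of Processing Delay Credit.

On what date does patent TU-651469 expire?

Earliest priority filing: 18 October 1994.
Base term: 18 October 1994 + 17 years → 18 October 2011.
Processing Delay Credit: +45 days → 2 December 2011.

December 2, 2011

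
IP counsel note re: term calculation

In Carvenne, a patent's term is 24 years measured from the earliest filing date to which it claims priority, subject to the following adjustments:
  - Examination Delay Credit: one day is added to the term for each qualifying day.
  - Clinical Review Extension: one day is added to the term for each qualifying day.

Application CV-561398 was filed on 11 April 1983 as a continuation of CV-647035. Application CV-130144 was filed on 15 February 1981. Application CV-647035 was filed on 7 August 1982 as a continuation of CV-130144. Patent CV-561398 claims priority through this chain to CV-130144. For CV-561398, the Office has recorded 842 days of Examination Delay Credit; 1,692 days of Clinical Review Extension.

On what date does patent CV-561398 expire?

Earliest priority filing: 15 February 1981.
Base term: 15 February 1981 + 24 years → 15 February 2005.
Examination Delay Credit: +842 days → 7 June 2007.
Clinical Review Extension: +1692 days → 24 January 2012.

January 24, 2012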